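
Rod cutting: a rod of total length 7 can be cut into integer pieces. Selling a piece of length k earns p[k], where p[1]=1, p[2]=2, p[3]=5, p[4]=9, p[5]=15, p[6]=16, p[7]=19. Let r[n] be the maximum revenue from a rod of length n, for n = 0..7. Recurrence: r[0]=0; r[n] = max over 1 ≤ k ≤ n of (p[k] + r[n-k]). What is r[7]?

   n    0    1    2    3    4    5    6    7
r[n]    0    1    2    5    9   15   16   19

19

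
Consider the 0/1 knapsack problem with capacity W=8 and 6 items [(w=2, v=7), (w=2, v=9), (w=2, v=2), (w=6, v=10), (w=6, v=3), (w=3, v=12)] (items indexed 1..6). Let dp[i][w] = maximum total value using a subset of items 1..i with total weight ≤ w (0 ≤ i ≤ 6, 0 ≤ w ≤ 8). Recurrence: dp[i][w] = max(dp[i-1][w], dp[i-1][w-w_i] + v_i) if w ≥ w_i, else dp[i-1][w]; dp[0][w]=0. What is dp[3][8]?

18

i\w   0   1   2   3   4   5   6   7   8
  0   0   0   0   0   0   0   0   0   0
  1   0   0   7   7   7   7   7   7   7
  2   0   0   9   9  16  16  16  16  16
  3   0   0   9   9  16  16  18  18  18
  4   0   0   9   9  16  16  18  18  19
  5   0   0   9   9  16  16  18  18  19
  6   0   0   9  12  16  21  21  28  28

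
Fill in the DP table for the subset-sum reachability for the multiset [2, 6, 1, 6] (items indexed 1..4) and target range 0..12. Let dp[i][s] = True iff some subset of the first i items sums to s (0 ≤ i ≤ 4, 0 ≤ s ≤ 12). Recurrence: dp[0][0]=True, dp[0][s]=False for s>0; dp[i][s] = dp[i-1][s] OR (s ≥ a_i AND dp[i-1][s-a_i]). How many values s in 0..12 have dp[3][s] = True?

8

i\s   0   1   2   3   4   5   6   7   8   9  10  11  12
  0   T   F   F   F   F   F   F   F   F   F   F   F   F
  1   T   F   T   F   F   F   F   F   F   F   F   F   F
  2   T   F   T   F   F   F   T   F   T   F   F   F   F
  3   T   T   T   T   F   F   T   T   T   T   F   F   F
  4   T   T   T   T   F   F   T   T   T   T   F   F   T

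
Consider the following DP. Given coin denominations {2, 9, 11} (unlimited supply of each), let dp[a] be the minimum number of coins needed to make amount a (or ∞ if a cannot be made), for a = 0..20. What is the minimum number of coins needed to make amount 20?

 a  0  1  2  3  4  5  6  7  8  9 10 11 12 13 14 15 16 17 18 19 20
dp  0  -  1  -  2  -  3  -  4  1  5  1  6  2  7  3  8  4  2  5  2
(- denotes ∞ / unreachable)

2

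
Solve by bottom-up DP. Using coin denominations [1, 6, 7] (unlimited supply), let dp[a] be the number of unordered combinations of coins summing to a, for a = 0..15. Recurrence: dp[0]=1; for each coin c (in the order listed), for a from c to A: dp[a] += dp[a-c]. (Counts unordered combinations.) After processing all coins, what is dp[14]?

after  coin     0     1     2     3     4     5     6     7     8     9    10    11    12    13    14    15
          1     1     1     1     1     1     1     1     1     1     1     1     1     1     1     1     1
          6     1     1     1     1     1     1     2     2     2     2     2     2     3     3     3     3
          7     1     1     1     1     1     1     2     3     3     3     3     3     4     5     6     6

6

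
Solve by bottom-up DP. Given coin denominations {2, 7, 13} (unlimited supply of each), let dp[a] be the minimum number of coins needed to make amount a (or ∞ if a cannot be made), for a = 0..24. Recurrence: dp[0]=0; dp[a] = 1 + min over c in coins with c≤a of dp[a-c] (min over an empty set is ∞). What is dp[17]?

 a  0  1  2  3  4  5  6  7  8  9 10 11 12 13 14 15 16 17 18 19 20 21 22 23 24
dp  0  -  1  -  2  -  3  1  4  2  5  3  6  1  2  2  3  3  4  4  2  3  3  4  4
(- denotes ∞ / unreachable)

3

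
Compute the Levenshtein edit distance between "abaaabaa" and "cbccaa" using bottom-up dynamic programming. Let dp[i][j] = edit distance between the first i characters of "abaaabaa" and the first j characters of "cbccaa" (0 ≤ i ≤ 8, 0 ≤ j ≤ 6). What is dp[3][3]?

   ''  c  b  c  c  a  a
''  0  1  2  3  4  5  6
 a  1  1  2  3  4  4  5
 b  2  2  1  2  3  4  5
 a  3  3  2  2  3  3  4
 a  4  4  3  3  3  3  3
 a  5  5  4  4  4  3  3
 b  6  6  5  5  5  4  4
 a  7  7  6  6  6  5  4
 a  8  8  7  7  7  6  5

2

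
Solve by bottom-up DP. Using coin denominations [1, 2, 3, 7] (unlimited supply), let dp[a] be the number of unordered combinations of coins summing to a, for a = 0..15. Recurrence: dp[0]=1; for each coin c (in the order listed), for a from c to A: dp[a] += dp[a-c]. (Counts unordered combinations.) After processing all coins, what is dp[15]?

38

after  coin     0     1     2     3     4     5     6     7     8     9    10    11    12    13    14    15
          1     1     1     1     1     1     1     1     1     1     1     1     1     1     1     1     1
          2     1     1     2     2     3     3     4     4     5     5     6     6     7     7     8     8
          3     1     1     2     3     4     5     7     8    10    12    14    16    19    21    24    27
          7     1     1     2     3     4     5     7     9    11    14    17    20    24    28    33    38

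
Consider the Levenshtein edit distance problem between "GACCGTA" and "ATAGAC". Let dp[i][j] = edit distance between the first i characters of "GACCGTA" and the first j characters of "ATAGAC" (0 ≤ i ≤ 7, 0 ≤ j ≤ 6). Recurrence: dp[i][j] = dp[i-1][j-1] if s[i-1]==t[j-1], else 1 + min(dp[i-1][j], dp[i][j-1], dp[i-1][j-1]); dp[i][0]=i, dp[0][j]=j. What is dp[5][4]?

3

   ''  A  T  A  G  A  C
''  0  1  2  3  4  5  6
 G  1  1  2  3  3  4  5
 A  2  1  2  2  3  3  4
 C  3  2  2  3  3  4  3
 C  4  3  3  3  4  4  4
 G  5  4  4  4  3  4  5
 T  6  5  4  5  4  4  5
 A  7  6  5  4  5  4  5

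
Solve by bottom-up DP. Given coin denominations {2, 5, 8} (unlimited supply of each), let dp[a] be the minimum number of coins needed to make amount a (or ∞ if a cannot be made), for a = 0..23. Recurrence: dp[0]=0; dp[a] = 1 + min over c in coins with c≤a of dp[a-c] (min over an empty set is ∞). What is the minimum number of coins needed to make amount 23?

4

 a  0  1  2  3  4  5  6  7  8  9 10 11 12 13 14 15 16 17 18 19 20 21 22 23
dp  0  -  1  -  2  1  3  2  1  3  2  4  3  2  4  3  2  4  3  5  4  3  5  4
(- denotes ∞ / unreachable)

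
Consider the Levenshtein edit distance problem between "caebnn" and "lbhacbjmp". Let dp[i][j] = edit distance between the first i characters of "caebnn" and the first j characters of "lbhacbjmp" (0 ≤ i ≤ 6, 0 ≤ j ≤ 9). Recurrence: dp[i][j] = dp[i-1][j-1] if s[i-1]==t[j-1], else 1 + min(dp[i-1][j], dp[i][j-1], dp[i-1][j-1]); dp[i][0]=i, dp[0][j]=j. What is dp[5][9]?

   ''  l  b  h  a  c  b  j  m  p
''  0  1  2  3  4  5  6  7  8  9
 c  1  1  2  3  4  4  5  6  7  8
 a  2  2  2  3  3  4  5  6  7  8
 e  3  3  3  3  4  4  5  6  7  8
 b  4  4  3  4  4  5  4  5  6  7
 n  5  5  4  4  5  5  5  5  6  7
 n  6  6  5  5  5  6  6  6  6  7

7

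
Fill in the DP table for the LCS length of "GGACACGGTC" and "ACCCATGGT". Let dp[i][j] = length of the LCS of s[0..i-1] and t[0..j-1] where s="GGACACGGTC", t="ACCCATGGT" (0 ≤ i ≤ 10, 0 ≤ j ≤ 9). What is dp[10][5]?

   ''  A  C  C  C  A  T  G  G  T
''  0  0  0  0  0  0  0  0  0  0
 G  0  0  0  0  0  0  0  1  1  1
 G  0  0  0  0  0  0  0  1  2  2
 A  0  1  1  1  1  1  1  1  2  2
 C  0  1  2  2  2  2  2  2  2  2
 A  0  1  2  2  2  3  3  3  3  3
 C  0  1  2  3  3  3  3  3  3  3
 G  0  1  2  3  3  3  3  4  4  4
 G  0  1  2  3  3  3  3  4  5  5
 T  0  1  2  3  3  3  4  4  5  6
 C  0  1  2  3  4  4  4  4  5  6

4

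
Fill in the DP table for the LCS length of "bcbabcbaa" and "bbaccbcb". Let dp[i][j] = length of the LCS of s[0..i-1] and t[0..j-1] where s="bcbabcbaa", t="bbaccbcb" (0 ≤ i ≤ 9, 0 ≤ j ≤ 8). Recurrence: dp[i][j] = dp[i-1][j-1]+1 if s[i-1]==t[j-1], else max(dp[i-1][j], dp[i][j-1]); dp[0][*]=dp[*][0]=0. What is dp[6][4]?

4

   ''  b  b  a  c  c  b  c  b
''  0  0  0  0  0  0  0  0  0
 b  0  1  1  1  1  1  1  1  1
 c  0  1  1  1  2  2  2  2  2
 b  0  1  2  2  2  2  3  3  3
 a  0  1  2  3  3  3  3  3  3
 b  0  1  2  3  3  3  4  4  4
 c  0  1  2  3  4  4  4  5  5
 b  0  1  2  3  4  4  5  5  6
 a  0  1  2  3  4  4  5  5  6
 a  0  1  2  3  4  4  5  5  6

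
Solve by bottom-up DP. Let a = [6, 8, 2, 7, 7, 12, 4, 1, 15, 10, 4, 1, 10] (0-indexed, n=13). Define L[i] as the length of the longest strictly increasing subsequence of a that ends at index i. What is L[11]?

   i    0    1    2    3    4    5    6    7    8    9   10   11   12
a[i]    6    8    2    7    7   12    4    1   15   10    4    1   10
L[i]    1    2    1    2    2    3    2    1    4    3    2    1    3

1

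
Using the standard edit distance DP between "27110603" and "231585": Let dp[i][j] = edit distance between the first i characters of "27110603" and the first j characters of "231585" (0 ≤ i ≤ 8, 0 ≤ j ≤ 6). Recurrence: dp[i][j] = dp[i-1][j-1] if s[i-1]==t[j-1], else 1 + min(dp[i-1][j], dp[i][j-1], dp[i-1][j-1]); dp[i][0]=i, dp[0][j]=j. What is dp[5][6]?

   ''  2  3  1  5  8  5
''  0  1  2  3  4  5  6
 2  1  0  1  2  3  4  5
 7  2  1  1  2  3  4  5
 1  3  2  2  1  2  3  4
 1  4  3  3  2  2  3  4
 0  5  4  4  3  3  3  4
 6  6  5  5  4  4  4  4
 0  7  6  6  5  5  5  5
 3  8  7  6  6  6  6  6

4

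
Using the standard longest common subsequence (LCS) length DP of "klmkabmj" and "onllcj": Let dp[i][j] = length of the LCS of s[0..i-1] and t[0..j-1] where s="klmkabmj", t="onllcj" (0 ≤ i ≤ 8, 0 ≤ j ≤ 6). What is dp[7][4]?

1

   ''  o  n  l  l  c  j
''  0  0  0  0  0  0  0
 k  0  0  0  0  0  0  0
 l  0  0  0  1  1  1  1
 m  0  0  0  1  1  1  1
 k  0  0  0  1  1  1  1
 a  0  0  0  1  1  1  1
 b  0  0  0  1  1  1  1
 m  0  0  0  1  1  1  1
 j  0  0  0  1  1  1  2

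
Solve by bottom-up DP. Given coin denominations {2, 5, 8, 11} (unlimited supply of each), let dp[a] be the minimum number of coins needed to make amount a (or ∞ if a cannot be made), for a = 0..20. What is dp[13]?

 a  0  1  2  3  4  5  6  7  8  9 10 11 12 13 14 15 16 17 18 19 20
dp  0  -  1  -  2  1  3  2  1  3  2  1  3  2  4  3  2  4  3  2  4
(- denotes ∞ / unreachable)

2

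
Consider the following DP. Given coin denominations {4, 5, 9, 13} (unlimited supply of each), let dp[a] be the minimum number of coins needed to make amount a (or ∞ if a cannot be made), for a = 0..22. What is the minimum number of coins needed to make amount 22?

2

 a  0  1  2  3  4  5  6  7  8  9 10 11 12 13 14 15 16 17 18 19 20 21 22
dp  0  -  -  -  1  1  -  -  2  1  2  -  3  1  2  3  4  2  2  3  4  3  2
(- denotes ∞ / unreachable)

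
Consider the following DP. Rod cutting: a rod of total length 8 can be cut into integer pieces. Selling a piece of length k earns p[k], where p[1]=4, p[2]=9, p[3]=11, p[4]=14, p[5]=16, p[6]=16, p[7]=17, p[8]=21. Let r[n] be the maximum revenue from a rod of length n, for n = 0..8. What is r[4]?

18

   n    0    1    2    3    4    5    6    7    8
r[n]    0    4    9   13   18   22   27   31   36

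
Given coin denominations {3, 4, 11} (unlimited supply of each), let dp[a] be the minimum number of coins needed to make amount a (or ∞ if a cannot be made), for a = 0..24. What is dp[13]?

4

 a  0  1  2  3  4  5  6  7  8  9 10 11 12 13 14 15 16 17 18 19 20 21 22 23 24
dp  0  -  -  1  1  -  2  2  2  3  3  1  3  4  2  2  4  3  3  3  4  4  2  4  5
(- denotes ∞ / unreachable)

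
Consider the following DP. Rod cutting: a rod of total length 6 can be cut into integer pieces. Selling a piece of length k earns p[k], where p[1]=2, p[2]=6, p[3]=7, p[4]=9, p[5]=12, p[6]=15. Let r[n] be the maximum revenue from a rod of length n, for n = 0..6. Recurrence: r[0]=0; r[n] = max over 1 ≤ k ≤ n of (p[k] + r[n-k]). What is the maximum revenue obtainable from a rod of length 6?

   n    0    1    2    3    4    5    6
r[n]    0    2    6    8   12   14   18

18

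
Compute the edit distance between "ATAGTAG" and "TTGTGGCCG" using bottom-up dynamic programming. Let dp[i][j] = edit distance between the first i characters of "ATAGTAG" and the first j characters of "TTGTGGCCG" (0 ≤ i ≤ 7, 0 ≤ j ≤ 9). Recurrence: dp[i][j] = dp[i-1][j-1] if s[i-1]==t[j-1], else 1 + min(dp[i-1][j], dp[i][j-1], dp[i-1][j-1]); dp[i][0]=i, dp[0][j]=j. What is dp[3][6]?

5

   ''  T  T  G  T  G  G  C  C  G
''  0  1  2  3  4  5  6  7  8  9
 A  1  1  2  3  4  5  6  7  8  9
 T  2  1  1  2  3  4  5  6  7  8
 A  3  2  2  2  3  4  5  6  7  8
 G  4  3  3  2  3  3  4  5  6  7
 T  5  4  3  3  2  3  4  5  6  7
 A  6  5  4  4  3  3  4  5  6  7
 G  7  6  5  4  4  3  3  4  5  6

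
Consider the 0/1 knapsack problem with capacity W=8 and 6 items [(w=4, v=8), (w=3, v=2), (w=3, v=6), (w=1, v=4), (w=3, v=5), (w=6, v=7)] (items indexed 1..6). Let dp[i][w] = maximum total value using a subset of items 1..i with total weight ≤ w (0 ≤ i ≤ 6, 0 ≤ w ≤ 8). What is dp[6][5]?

i\w   0   1   2   3   4   5   6   7   8
  0   0   0   0   0   0   0   0   0   0
  1   0   0   0   0   8   8   8   8   8
  2   0   0   0   2   8   8   8  10  10
  3   0   0   0   6   8   8   8  14  14
  4   0   4   4   6  10  12  12  14  18
  5   0   4   4   6  10  12  12  15  18
  6   0   4   4   6  10  12  12  15  18

12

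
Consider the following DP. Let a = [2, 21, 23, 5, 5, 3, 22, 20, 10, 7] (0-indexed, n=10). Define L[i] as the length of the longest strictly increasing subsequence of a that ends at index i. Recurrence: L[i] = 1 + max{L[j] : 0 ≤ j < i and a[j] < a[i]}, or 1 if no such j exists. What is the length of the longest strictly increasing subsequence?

3

   i    0    1    2    3    4    5    6    7    8    9
a[i]    2   21   23    5    5    3   22   20   10    7
L[i]    1    2    3    2    2    2    3    3    3    3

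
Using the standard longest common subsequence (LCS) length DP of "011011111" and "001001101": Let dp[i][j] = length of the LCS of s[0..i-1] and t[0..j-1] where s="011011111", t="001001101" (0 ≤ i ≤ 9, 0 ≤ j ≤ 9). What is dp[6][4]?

3

   ''  0  0  1  0  0  1  1  0  1
''  0  0  0  0  0  0  0  0  0  0
 0  0  1  1  1  1  1  1  1  1  1
 1  0  1  1  2  2  2  2  2  2  2
 1  0  1  1  2  2  2  3  3  3  3
 0  0  1  2  2  3  3  3  3  4  4
 1  0  1  2  3  3  3  4  4  4  5
 1  0  1  2  3  3  3  4  5  5  5
 1  0  1  2  3  3  3  4  5  5  6
 1  0  1  2  3  3  3  4  5  5  6
 1  0  1  2  3  3  3  4  5  5  6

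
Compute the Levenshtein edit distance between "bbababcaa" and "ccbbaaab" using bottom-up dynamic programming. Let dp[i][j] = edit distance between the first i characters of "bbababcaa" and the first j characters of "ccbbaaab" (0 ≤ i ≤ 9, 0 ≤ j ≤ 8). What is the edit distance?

6

   ''  c  c  b  b  a  a  a  b
''  0  1  2  3  4  5  6  7  8
 b  1  1  2  2  3  4  5  6  7
 b  2  2  2  2  2  3  4  5  6
 a  3  3  3  3  3  2  3  4  5
 b  4  4  4  3  3  3  3  4  4
 a  5  5  5  4  4  3  3  3  4
 b  6  6  6  5  4  4  4  4  3
 c  7  6  6  6  5  5  5  5  4
 a  8  7  7  7  6  5  5  5  5
 a  9  8  8  8  7  6  5  5  6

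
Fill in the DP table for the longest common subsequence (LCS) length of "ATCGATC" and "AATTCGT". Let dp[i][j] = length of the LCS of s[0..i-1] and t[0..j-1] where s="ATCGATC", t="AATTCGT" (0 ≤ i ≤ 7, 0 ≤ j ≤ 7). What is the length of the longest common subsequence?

   ''  A  A  T  T  C  G  T
''  0  0  0  0  0  0  0  0
 A  0  1  1  1  1  1  1  1
 T  0  1  1  2  2  2  2  2
 C  0  1  1  2  2  3  3  3
 G  0  1  1  2  2  3  4  4
 A  0  1  2  2  2  3  4  4
 T  0  1  2  3  3  3  4  5
 C  0  1  2  3  3  4  4  5

5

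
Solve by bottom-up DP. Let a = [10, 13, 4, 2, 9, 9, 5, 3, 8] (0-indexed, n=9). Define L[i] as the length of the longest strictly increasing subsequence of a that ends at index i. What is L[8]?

3

   i    0    1    2    3    4    5    6    7    8
a[i]   10   13    4    2    9    9    5    3    8
L[i]    1    2    1    1    2    2    2    2    3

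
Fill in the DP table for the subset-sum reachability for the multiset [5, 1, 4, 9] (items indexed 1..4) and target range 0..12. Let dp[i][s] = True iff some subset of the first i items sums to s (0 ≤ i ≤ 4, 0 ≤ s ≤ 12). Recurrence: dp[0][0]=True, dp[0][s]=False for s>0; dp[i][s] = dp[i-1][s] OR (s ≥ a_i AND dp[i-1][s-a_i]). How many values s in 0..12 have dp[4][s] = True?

i\s   0   1   2   3   4   5   6   7   8   9  10  11  12
  0   T   F   F   F   F   F   F   F   F   F   F   F   F
  1   T   F   F   F   F   T   F   F   F   F   F   F   F
  2   T   T   F   F   F   T   T   F   F   F   F   F   F
  3   T   T   F   F   T   T   T   F   F   T   T   F   F
  4   T   T   F   F   T   T   T   F   F   T   T   F   F

7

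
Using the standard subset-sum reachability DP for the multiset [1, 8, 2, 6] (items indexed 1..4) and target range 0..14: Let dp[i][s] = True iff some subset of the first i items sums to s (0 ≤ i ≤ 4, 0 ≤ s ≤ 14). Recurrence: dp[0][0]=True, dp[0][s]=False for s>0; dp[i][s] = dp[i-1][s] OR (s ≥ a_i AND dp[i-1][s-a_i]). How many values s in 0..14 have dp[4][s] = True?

i\s   0   1   2   3   4   5   6   7   8   9  10  11  12  13  14
  0   T   F   F   F   F   F   F   F   F   F   F   F   F   F   F
  1   T   T   F   F   F   F   F   F   F   F   F   F   F   F   F
  2   T   T   F   F   F   F   F   F   T   T   F   F   F   F   F
  3   T   T   T   T   F   F   F   F   T   T   T   T   F   F   F
  4   T   T   T   T   F   F   T   T   T   T   T   T   F   F   T

11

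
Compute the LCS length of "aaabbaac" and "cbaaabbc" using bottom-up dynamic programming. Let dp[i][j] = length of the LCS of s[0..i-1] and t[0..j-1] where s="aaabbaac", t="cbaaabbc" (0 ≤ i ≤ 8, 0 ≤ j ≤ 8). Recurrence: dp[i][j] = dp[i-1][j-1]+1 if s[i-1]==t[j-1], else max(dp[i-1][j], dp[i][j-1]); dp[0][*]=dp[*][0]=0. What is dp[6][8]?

   ''  c  b  a  a  a  b  b  c
''  0  0  0  0  0  0  0  0  0
 a  0  0  0  1  1  1  1  1  1
 a  0  0  0  1  2  2  2  2  2
 a  0  0  0  1  2  3  3  3  3
 b  0  0  1  1  2  3  4  4  4
 b  0  0  1  1  2  3  4  5  5
 a  0  0  1  2  2  3  4  5  5
 a  0  0  1  2  3  3  4  5  5
 c  0  1  1  2  3  3  4  5  6

5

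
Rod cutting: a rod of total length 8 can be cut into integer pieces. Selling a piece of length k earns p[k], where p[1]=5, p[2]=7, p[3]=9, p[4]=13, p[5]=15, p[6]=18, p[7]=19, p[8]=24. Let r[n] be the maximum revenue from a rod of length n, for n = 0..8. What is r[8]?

   n    0    1    2    3    4    5    6    7    8
r[n]    0    5   10   15   20   25   30   35   40

40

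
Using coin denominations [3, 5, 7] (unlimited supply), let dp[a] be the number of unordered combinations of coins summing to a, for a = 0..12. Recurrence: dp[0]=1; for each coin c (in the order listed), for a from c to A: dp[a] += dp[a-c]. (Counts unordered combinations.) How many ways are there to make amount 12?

2

after  coin     0     1     2     3     4     5     6     7     8     9    10    11    12
          3     1     0     0     1     0     0     1     0     0     1     0     0     1
          5     1     0     0     1     0     1     1     0     1     1     1     1     1
          7     1     0     0     1     0     1     1     1     1     1     2     1     2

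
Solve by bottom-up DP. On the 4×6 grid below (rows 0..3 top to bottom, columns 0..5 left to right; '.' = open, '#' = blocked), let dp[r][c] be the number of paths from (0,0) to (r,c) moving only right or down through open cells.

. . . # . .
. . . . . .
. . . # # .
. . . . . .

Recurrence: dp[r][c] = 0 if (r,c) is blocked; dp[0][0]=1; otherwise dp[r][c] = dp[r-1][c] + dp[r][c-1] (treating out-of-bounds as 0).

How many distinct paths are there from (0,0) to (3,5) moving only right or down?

13

r\c   0   1   2   3   4   5
  0   1   1   1   0   0   0
  1   1   2   3   3   3   3
  2   1   3   6   0   0   3
  3   1   4  10  10  10  13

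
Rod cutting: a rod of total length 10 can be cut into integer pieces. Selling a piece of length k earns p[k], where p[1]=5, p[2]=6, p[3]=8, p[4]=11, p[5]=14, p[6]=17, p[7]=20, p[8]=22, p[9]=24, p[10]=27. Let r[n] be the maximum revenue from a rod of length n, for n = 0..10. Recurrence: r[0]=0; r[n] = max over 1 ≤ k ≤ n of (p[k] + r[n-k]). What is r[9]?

45

   n    0    1    2    3    4    5    6    7    8    9   10
r[n]    0    5   10   15   20   25   30   35   40   45   50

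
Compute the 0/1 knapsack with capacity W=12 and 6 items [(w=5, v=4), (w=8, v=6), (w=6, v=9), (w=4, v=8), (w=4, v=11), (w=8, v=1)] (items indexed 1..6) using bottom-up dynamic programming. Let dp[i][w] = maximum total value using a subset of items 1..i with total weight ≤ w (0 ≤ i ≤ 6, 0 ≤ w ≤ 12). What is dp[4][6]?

i\w   0   1   2   3   4   5   6   7   8   9  10  11  12
  0   0   0   0   0   0   0   0   0   0   0   0   0   0
  1   0   0   0   0   0   4   4   4   4   4   4   4   4
  2   0   0   0   0   0   4   4   4   6   6   6   6   6
  3   0   0   0   0   0   4   9   9   9   9   9  13  13
  4   0   0   0   0   8   8   9   9   9  12  17  17  17
  5   0   0   0   0  11  11  11  11  19  19  20  20  20
  6   0   0   0   0  11  11  11  11  19  19  20  20  20

9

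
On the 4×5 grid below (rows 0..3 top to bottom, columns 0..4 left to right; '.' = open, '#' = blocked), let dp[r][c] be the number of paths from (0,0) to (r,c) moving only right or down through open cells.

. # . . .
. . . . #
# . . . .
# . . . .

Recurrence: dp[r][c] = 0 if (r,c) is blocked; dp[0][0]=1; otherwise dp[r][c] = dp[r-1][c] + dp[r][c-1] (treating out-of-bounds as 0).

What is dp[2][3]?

3

r\c   0   1   2   3   4
  0   1   0   0   0   0
  1   1   1   1   1   0
  2   0   1   2   3   3
  3   0   1   3   6   9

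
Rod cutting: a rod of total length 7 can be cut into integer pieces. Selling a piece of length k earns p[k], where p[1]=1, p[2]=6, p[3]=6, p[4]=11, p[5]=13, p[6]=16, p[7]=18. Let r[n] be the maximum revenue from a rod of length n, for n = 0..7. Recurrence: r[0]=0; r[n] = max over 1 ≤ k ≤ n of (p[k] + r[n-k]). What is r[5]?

   n    0    1    2    3    4    5    6    7
r[n]    0    1    6    7   12   13   18   19

13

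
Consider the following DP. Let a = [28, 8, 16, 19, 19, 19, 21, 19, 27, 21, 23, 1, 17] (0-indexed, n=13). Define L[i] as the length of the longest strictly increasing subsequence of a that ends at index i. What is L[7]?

   i    0    1    2    3    4    5    6    7    8    9   10   11   12
a[i]   28    8   16   19   19   19   21   19   27   21   23    1   17
L[i]    1    1    2    3    3    3    4    3    5    4    5    1    3

3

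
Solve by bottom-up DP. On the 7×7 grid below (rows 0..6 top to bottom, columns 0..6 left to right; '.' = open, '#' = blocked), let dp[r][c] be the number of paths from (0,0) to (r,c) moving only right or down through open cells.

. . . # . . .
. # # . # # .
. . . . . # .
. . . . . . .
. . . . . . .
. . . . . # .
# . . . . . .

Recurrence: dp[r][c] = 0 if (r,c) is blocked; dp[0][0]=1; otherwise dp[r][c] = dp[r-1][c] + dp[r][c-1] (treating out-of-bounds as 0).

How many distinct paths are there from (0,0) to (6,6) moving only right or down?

94

r\c   0   1   2   3   4   5   6
  0   1   1   1   0   0   0   0
  1   1   0   0   0   0   0   0
  2   1   1   1   1   1   0   0
  3   1   2   3   4   5   5   5
  4   1   3   6  10  15  20  25
  5   1   4  10  20  35   0  25
  6   0   4  14  34  69  69  94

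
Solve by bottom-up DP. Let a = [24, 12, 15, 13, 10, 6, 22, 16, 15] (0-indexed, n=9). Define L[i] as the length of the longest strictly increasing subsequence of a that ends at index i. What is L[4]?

1

   i    0    1    2    3    4    5    6    7    8
a[i]   24   12   15   13   10    6   22   16   15
L[i]    1    1    2    2    1    1    3    3    3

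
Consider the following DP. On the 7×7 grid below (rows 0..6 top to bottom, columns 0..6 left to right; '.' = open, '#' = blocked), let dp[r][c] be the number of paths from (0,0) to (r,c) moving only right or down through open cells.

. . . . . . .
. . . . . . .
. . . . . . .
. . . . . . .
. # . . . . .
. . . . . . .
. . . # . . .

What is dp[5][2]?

r\c   0   1   2   3   4   5   6
  0   1   1   1   1   1   1   1
  1   1   2   3   4   5   6   7
  2   1   3   6  10  15  21  28
  3   1   4  10  20  35  56  84
  4   1   0  10  30  65 121 205
  5   1   1  11  41 106 227 432
  6   1   2  13   0 106 333 765

11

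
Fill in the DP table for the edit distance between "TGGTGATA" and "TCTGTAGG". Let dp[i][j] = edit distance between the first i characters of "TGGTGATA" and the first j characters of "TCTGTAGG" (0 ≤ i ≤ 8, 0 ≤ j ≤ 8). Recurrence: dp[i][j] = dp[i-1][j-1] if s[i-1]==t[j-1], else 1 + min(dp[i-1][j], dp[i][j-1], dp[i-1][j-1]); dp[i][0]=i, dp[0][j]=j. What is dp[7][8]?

   ''  T  C  T  G  T  A  G  G
''  0  1  2  3  4  5  6  7  8
 T  1  0  1  2  3  4  5  6  7
 G  2  1  1  2  2  3  4  5  6
 G  3  2  2  2  2  3  4  4  5
 T  4  3  3  2  3  2  3  4  5
 G  5  4  4  3  2  3  3  3  4
 A  6  5  5  4  3  3  3  4  4
 T  7  6  6  5  4  3  4  4  5
 A  8  7  7  6  5  4  3  4  5

5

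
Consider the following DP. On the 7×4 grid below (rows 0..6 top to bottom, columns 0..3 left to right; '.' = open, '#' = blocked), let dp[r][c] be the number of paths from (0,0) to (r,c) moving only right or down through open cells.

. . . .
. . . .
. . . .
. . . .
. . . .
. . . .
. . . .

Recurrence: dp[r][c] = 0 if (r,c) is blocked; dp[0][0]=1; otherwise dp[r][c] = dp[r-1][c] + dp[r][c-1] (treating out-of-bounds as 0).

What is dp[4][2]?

15

r\c   0   1   2   3
  0   1   1   1   1
  1   1   2   3   4
  2   1   3   6  10
  3   1   4  10  20
  4   1   5  15  35
  5   1   6  21  56
  6   1   7  28  84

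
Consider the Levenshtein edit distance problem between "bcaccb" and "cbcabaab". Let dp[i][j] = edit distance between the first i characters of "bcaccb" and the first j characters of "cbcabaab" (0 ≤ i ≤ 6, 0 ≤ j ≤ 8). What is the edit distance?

   ''  c  b  c  a  b  a  a  b
''  0  1  2  3  4  5  6  7  8
 b  1  1  1  2  3  4  5  6  7
 c  2  1  2  1  2  3  4  5  6
 a  3  2  2  2  1  2  3  4  5
 c  4  3  3  2  2  2  3  4  5
 c  5  4  4  3  3  3  3  4  5
 b  6  5  4  4  4  3  4  4  4

4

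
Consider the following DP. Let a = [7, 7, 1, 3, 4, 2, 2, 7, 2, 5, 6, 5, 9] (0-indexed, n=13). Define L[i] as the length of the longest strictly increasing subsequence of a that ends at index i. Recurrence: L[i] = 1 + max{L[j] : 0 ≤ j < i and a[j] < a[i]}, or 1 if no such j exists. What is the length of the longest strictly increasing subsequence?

6

   i    0    1    2    3    4    5    6    7    8    9   10   11   12
a[i]    7    7    1    3    4    2    2    7    2    5    6    5    9
L[i]    1    1    1    2    3    2    2    4    2    4    5    4    6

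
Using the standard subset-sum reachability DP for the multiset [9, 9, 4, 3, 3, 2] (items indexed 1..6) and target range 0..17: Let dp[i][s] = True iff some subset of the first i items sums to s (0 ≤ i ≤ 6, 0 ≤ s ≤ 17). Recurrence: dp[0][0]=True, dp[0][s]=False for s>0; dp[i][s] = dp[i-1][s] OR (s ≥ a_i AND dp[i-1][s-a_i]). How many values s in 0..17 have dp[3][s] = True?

4

i\s   0   1   2   3   4   5   6   7   8   9  10  11  12  13  14  15  16  17
  0   T   F   F   F   F   F   F   F   F   F   F   F   F   F   F   F   F   F
  1   T   F   F   F   F   F   F   F   F   T   F   F   F   F   F   F   F   F
  2   T   F   F   F   F   F   F   F   F   T   F   F   F   F   F   F   F   F
  3   T   F   F   F   T   F   F   F   F   T   F   F   F   T   F   F   F   F
  4   T   F   F   T   T   F   F   T   F   T   F   F   T   T   F   F   T   F
  5   T   F   F   T   T   F   T   T   F   T   T   F   T   T   F   T   T   F
  6   T   F   T   T   T   T   T   T   T   T   T   T   T   T   T   T   T   T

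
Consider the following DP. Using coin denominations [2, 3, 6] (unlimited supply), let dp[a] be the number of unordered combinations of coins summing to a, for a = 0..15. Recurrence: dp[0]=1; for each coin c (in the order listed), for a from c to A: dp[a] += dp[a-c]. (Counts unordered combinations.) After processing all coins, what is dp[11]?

3

after  coin     0     1     2     3     4     5     6     7     8     9    10    11    12    13    14    15
          2     1     0     1     0     1     0     1     0     1     0     1     0     1     0     1     0
          3     1     0     1     1     1     1     2     1     2     2     2     2     3     2     3     3
          6     1     0     1     1     1     1     3     1     3     3     3     3     6     3     6     6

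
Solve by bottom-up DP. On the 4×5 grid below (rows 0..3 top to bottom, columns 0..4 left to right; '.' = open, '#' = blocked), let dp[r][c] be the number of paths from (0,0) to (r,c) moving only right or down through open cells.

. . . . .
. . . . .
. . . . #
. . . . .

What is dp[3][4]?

20

r\c   0   1   2   3   4
  0   1   1   1   1   1
  1   1   2   3   4   5
  2   1   3   6  10   0
  3   1   4  10  20  20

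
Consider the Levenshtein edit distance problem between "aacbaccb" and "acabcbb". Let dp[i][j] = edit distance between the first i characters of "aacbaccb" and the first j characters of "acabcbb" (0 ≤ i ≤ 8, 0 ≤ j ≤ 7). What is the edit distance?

   ''  a  c  a  b  c  b  b
''  0  1  2  3  4  5  6  7
 a  1  0  1  2  3  4  5  6
 a  2  1  1  1  2  3  4  5
 c  3  2  1  2  2  2  3  4
 b  4  3  2  2  2  3  2  3
 a  5  4  3  2  3  3  3  3
 c  6  5  4  3  3  3  4  4
 c  7  6  5  4  4  3  4  5
 b  8  7  6  5  4  4  3  4

4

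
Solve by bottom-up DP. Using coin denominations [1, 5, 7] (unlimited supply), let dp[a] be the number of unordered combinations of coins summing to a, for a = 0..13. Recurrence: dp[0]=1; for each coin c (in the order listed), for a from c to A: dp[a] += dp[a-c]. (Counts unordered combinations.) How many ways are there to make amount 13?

after  coin     0     1     2     3     4     5     6     7     8     9    10    11    12    13
          1     1     1     1     1     1     1     1     1     1     1     1     1     1     1
          5     1     1     1     1     1     2     2     2     2     2     3     3     3     3
          7     1     1     1     1     1     2     2     3     3     3     4     4     5     5

5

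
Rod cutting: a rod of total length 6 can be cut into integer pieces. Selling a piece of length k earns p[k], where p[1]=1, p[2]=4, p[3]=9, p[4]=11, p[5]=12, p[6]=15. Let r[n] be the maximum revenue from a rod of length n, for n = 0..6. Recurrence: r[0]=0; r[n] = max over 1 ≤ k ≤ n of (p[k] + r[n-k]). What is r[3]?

9

   n    0    1    2    3    4    5    6
r[n]    0    1    4    9   11   13   18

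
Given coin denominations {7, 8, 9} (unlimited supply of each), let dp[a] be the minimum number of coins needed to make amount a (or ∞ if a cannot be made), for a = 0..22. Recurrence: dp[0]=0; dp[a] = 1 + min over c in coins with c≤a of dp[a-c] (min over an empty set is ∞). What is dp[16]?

 a  0  1  2  3  4  5  6  7  8  9 10 11 12 13 14 15 16 17 18 19 20 21 22
dp  0  -  -  -  -  -  -  1  1  1  -  -  -  -  2  2  2  2  2  -  -  3  3
(- denotes ∞ / unreachable)

2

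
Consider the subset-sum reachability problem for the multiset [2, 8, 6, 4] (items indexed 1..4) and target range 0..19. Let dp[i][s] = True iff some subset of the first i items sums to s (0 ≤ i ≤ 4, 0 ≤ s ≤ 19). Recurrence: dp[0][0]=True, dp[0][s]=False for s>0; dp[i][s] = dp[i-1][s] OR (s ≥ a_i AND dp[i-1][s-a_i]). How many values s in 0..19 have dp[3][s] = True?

i\s   0   1   2   3   4   5   6   7   8   9  10  11  12  13  14  15  16  17  18  19
  0   T   F   F   F   F   F   F   F   F   F   F   F   F   F   F   F   F   F   F   F
  1   T   F   T   F   F   F   F   F   F   F   F   F   F   F   F   F   F   F   F   F
  2   T   F   T   F   F   F   F   F   T   F   T   F   F   F   F   F   F   F   F   F
  3   T   F   T   F   F   F   T   F   T   F   T   F   F   F   T   F   T   F   F   F
  4   T   F   T   F   T   F   T   F   T   F   T   F   T   F   T   F   T   F   T   F

7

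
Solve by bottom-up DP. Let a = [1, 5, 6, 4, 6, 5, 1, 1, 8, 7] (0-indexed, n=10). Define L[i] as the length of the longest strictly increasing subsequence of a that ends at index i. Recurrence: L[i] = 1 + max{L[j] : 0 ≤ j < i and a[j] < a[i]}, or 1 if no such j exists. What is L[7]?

   i    0    1    2    3    4    5    6    7    8    9
a[i]    1    5    6    4    6    5    1    1    8    7
L[i]    1    2    3    2    3    3    1    1    4    4

1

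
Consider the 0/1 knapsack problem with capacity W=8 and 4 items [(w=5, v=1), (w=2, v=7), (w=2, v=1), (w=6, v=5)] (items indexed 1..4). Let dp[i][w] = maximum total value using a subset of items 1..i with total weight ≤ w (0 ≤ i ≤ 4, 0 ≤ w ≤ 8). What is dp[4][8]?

i\w   0   1   2   3   4   5   6   7   8
  0   0   0   0   0   0   0   0   0   0
  1   0   0   0   0   0   1   1   1   1
  2   0   0   7   7   7   7   7   8   8
  3   0   0   7   7   8   8   8   8   8
  4   0   0   7   7   8   8   8   8  12

12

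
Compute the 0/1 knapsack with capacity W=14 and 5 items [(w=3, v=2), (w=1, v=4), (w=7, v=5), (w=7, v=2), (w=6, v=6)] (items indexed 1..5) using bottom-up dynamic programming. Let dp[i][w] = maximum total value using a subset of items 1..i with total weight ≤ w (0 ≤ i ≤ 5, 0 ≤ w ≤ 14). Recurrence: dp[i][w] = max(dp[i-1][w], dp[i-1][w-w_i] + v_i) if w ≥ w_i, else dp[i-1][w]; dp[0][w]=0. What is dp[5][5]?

6

i\w   0   1   2   3   4   5   6   7   8   9  10  11  12  13  14
  0   0   0   0   0   0   0   0   0   0   0   0   0   0   0   0
  1   0   0   0   2   2   2   2   2   2   2   2   2   2   2   2
  2   0   4   4   4   6   6   6   6   6   6   6   6   6   6   6
  3   0   4   4   4   6   6   6   6   9   9   9  11  11  11  11
  4   0   4   4   4   6   6   6   6   9   9   9  11  11  11  11
  5   0   4   4   4   6   6   6  10  10  10  12  12  12  12  15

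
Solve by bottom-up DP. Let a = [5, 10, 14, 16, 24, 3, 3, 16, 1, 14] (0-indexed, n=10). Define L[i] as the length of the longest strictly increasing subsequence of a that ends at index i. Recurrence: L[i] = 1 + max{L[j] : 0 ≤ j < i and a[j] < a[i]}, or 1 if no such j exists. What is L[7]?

4

   i    0    1    2    3    4    5    6    7    8    9
a[i]    5   10   14   16   24    3    3   16    1   14
L[i]    1    2    3    4    5    1    1    4    1    3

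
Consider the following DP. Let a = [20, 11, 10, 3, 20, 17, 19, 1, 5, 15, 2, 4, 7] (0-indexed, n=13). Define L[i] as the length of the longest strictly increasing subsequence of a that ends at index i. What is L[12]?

4

   i    0    1    2    3    4    5    6    7    8    9   10   11   12
a[i]   20   11   10    3   20   17   19    1    5   15    2    4    7
L[i]    1    1    1    1    2    2    3    1    2    3    2    3    4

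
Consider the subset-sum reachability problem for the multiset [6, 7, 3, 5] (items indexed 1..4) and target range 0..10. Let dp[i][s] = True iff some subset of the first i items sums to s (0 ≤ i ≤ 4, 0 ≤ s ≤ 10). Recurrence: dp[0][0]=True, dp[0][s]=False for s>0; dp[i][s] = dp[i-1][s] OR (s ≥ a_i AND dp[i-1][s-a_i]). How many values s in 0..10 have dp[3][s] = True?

i\s   0   1   2   3   4   5   6   7   8   9  10
  0   T   F   F   F   F   F   F   F   F   F   F
  1   T   F   F   F   F   F   T   F   F   F   F
  2   T   F   F   F   F   F   T   T   F   F   F
  3   T   F   F   T   F   F   T   T   F   T   T
  4   T   F   F   T   F   T   T   T   T   T   T

6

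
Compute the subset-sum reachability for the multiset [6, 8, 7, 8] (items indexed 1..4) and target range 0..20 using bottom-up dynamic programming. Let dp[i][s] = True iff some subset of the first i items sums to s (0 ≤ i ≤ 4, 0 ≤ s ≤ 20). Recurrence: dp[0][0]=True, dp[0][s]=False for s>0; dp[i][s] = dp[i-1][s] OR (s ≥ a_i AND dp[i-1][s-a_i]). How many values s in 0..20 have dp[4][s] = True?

8

i\s   0   1   2   3   4   5   6   7   8   9  10  11  12  13  14  15  16  17  18  19  20
  0   T   F   F   F   F   F   F   F   F   F   F   F   F   F   F   F   F   F   F   F   F
  1   T   F   F   F   F   F   T   F   F   F   F   F   F   F   F   F   F   F   F   F   F
  2   T   F   F   F   F   F   T   F   T   F   F   F   F   F   T   F   F   F   F   F   F
  3   T   F   F   F   F   F   T   T   T   F   F   F   F   T   T   T   F   F   F   F   F
  4   T   F   F   F   F   F   T   T   T   F   F   F   F   T   T   T   T   F   F   F   F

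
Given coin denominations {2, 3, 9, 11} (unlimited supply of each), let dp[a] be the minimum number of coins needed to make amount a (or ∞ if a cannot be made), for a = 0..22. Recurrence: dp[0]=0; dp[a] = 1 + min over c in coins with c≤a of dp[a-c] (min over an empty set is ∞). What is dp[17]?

3

 a  0  1  2  3  4  5  6  7  8  9 10 11 12 13 14 15 16 17 18 19 20 21 22
dp  0  -  1  1  2  2  2  3  3  1  4  1  2  2  2  3  3  3  2  4  2  3  2
(- denotes ∞ / unreachable)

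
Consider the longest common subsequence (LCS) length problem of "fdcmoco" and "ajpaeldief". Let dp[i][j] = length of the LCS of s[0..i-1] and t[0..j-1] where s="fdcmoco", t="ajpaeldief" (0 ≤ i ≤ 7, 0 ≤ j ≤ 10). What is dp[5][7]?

   ''  a  j  p  a  e  l  d  i  e  f
''  0  0  0  0  0  0  0  0  0  0  0
 f  0  0  0  0  0  0  0  0  0  0  1
 d  0  0  0  0  0  0  0  1  1  1  1
 c  0  0  0  0  0  0  0  1  1  1  1
 m  0  0  0  0  0  0  0  1  1  1  1
 o  0  0  0  0  0  0  0  1  1  1  1
 c  0  0  0  0  0  0  0  1  1  1  1
 o  0  0  0  0  0  0  0  1  1  1  1

1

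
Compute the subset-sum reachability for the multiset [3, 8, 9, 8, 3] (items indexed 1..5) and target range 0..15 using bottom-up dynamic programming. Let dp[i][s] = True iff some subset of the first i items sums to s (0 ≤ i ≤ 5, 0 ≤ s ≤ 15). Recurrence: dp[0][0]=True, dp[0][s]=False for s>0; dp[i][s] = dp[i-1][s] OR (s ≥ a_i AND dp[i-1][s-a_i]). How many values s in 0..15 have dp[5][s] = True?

i\s   0   1   2   3   4   5   6   7   8   9  10  11  12  13  14  15
  0   T   F   F   F   F   F   F   F   F   F   F   F   F   F   F   F
  1   T   F   F   T   F   F   F   F   F   F   F   F   F   F   F   F
  2   T   F   F   T   F   F   F   F   T   F   F   T   F   F   F   F
  3   T   F   F   T   F   F   F   F   T   T   F   T   T   F   F   F
  4   T   F   F   T   F   F   F   F   T   T   F   T   T   F   F   F
  5   T   F   F   T   F   F   T   F   T   T   F   T   T   F   T   T

9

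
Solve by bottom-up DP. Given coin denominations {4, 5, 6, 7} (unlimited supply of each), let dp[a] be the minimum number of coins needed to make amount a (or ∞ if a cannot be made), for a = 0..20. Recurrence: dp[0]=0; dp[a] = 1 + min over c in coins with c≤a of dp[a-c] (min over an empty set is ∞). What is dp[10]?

2

 a  0  1  2  3  4  5  6  7  8  9 10 11 12 13 14 15 16 17 18 19 20
dp  0  -  -  -  1  1  1  1  2  2  2  2  2  2  2  3  3  3  3  3  3
(- denotes ∞ / unreachable)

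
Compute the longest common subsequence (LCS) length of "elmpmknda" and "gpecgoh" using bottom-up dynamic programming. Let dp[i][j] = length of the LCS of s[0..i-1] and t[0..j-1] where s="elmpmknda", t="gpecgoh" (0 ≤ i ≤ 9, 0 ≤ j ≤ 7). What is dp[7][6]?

1

   ''  g  p  e  c  g  o  h
''  0  0  0  0  0  0  0  0
 e  0  0  0  1  1  1  1  1
 l  0  0  0  1  1  1  1  1
 m  0  0  0  1  1  1  1  1
 p  0  0  1  1  1  1  1  1
 m  0  0  1  1  1  1  1  1
 k  0  0  1  1  1  1  1  1
 n  0  0  1  1  1  1  1  1
 d  0  0  1  1  1  1  1  1
 a  0  0  1  1  1  1  1  1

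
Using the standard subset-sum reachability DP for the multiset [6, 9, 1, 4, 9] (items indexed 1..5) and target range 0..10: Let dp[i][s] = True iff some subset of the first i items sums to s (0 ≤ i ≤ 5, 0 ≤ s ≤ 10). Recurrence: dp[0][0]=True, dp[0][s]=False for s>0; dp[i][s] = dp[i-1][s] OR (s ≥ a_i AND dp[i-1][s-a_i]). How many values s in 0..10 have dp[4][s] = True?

i\s   0   1   2   3   4   5   6   7   8   9  10
  0   T   F   F   F   F   F   F   F   F   F   F
  1   T   F   F   F   F   F   T   F   F   F   F
  2   T   F   F   F   F   F   T   F   F   T   F
  3   T   T   F   F   F   F   T   T   F   T   T
  4   T   T   F   F   T   T   T   T   F   T   T
  5   T   T   F   F   T   T   T   T   F   T   T

8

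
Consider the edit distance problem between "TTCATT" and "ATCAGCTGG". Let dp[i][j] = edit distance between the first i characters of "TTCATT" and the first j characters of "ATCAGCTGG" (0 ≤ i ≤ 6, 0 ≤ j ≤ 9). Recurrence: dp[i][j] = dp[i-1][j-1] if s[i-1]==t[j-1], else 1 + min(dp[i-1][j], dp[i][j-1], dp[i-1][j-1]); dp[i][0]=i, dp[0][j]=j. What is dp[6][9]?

5

   ''  A  T  C  A  G  C  T  G  G
''  0  1  2  3  4  5  6  7  8  9
 T  1  1  1  2  3  4  5  6  7  8
 T  2  2  1  2  3  4  5  5  6  7
 C  3  3  2  1  2  3  4  5  6  7
 A  4  3  3  2  1  2  3  4  5  6
 T  5  4  3  3  2  2  3  3  4  5
 T  6  5  4  4  3  3  3  3  4  5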